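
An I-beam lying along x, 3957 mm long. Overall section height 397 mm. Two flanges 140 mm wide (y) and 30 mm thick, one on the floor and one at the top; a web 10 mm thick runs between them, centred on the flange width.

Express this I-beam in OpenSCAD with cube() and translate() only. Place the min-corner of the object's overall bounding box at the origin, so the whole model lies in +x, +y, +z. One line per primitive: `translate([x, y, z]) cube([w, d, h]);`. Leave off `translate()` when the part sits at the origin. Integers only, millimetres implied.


cube([3957, 140, 30]);
translate([0, 65, 30]) cube([3957, 10, 337]);
translate([0, 0, 367]) cube([3957, 140, 30]);


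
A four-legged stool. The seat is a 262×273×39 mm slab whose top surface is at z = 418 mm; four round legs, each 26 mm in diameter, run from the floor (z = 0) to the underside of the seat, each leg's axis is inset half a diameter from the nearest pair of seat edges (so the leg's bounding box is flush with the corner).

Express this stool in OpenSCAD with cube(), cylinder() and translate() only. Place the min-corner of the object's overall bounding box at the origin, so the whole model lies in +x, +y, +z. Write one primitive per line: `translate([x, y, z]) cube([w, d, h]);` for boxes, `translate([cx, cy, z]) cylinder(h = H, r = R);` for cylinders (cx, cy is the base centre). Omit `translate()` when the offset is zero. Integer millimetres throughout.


translate([0, 0, 379]) cube([262, 273, 39]);
translate([13, 13, 0]) cylinder(h = 379, r = 13);
translate([249, 13, 0]) cylinder(h = 379, r = 13);
translate([13, 260, 0]) cylinder(h = 379, r = 13);
translate([249, 260, 0]) cylinder(h = 379, r = 13);


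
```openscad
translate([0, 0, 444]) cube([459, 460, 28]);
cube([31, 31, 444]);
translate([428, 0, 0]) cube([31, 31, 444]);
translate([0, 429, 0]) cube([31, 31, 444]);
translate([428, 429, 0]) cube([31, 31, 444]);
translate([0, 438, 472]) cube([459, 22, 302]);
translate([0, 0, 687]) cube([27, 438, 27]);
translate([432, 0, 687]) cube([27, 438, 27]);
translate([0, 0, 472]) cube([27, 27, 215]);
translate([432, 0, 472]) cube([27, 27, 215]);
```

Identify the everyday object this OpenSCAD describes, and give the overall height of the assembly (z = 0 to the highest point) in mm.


A chair. The overall height is 774 mm.

A slab on four corner posts with a tall panel at the back — a chair. The seat slab sits at z = 444 with thickness 28, and the 302 mm backrest starts at the seat top, so the overall height is 444 + 28 + 302 = 774 mm.


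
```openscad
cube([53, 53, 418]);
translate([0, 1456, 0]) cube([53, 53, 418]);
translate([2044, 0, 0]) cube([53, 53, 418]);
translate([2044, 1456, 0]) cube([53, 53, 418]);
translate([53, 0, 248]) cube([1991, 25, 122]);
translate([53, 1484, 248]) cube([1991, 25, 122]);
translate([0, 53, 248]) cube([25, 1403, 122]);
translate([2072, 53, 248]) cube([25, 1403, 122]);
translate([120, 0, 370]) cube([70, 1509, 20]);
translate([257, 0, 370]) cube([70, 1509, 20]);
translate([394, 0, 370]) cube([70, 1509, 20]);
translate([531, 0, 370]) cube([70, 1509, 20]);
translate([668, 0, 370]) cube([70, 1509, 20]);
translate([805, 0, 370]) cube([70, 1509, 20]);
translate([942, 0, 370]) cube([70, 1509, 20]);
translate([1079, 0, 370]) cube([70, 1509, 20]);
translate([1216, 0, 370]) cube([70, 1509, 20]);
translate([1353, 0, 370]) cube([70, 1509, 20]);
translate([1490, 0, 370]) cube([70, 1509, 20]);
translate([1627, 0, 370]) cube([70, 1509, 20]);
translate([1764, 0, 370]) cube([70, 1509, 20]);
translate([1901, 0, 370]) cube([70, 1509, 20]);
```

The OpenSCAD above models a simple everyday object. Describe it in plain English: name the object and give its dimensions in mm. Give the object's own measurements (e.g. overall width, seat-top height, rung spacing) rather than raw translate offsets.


A bed frame 2097 mm long (x) by 1509 mm wide (y). Four 53×53 mm corner posts, 418 mm tall, at the corners of the footprint. Four rails of 25 mm thickness and 122 mm height run between adjacent posts with their undersides at z = 248 mm, their outer faces flush with the outside of the frame (the two x-running rails run between the posts' inner faces; the two y-running rails run between the posts' inner faces). 14 slats, each 70 mm wide (x) and 20 mm thick, lie across the top of the two x-running rails, running the full 1509 mm width of the frame in y; along x they sit between the end posts with a 67 mm gap after the −x posts and between neighbouring slats, leaving 73 mm before the +x posts.


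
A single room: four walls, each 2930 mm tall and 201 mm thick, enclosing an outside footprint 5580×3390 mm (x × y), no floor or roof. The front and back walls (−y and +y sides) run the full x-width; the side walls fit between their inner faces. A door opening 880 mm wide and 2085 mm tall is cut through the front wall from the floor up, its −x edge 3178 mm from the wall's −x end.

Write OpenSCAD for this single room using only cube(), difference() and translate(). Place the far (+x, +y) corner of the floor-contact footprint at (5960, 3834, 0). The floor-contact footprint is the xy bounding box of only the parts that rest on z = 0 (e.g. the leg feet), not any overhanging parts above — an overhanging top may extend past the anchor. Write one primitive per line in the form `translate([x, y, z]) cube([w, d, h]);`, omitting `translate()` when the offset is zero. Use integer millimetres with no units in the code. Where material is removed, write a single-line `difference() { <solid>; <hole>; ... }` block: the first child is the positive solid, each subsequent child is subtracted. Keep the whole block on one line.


difference() { translate([380, 444, 0]) cube([5580, 201, 2930]); translate([3558, 444, 0]) cube([880, 201, 2085]); }
translate([380, 3633, 0]) cube([5580, 201, 2930]);
translate([380, 645, 0]) cube([201, 2988, 2930]);
translate([5759, 645, 0]) cube([201, 2988, 2930]);


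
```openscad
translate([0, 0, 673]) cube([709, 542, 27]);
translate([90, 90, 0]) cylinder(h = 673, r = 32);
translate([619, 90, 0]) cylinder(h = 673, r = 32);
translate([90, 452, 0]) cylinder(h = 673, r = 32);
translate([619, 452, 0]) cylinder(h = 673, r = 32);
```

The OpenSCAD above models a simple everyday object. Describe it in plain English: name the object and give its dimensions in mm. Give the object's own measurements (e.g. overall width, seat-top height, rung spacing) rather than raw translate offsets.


A table: top 709 mm (x) × 542 mm (y), 27 mm thick, upper face at z = 700 mm, on four round legs of 64 mm diameter, each leg's bounding box inset 58 mm from the nearest pair of top edges from z = 0 to the bottom of the top.


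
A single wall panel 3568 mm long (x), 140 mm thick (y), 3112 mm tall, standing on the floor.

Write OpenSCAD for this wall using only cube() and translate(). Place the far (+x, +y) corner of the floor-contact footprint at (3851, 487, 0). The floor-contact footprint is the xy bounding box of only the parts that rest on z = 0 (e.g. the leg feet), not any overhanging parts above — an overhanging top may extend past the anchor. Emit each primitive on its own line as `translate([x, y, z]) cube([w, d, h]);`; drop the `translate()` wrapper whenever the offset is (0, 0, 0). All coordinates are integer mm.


translate([283, 347, 0]) cube([3568, 140, 3112]);


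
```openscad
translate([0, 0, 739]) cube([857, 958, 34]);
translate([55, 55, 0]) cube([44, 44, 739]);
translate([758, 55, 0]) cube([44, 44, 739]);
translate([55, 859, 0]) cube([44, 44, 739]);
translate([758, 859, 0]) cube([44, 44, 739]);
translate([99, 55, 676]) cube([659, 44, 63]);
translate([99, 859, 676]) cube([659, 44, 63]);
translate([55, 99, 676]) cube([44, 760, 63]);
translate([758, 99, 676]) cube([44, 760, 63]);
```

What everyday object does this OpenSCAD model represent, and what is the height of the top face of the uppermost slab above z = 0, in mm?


A table. The table height is 773 mm.

A 857×958×34 slab sits at z = 739 on four 44 mm square posts — a table. The top surface is at 739 + 34 = 773 mm.


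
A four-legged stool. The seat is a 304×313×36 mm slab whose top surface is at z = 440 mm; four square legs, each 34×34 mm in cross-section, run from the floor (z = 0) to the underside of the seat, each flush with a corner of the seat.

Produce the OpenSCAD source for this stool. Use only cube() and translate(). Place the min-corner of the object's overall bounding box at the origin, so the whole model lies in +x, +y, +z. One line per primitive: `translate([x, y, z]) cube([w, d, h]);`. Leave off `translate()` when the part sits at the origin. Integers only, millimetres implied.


// leg_h = 440 - 36 = 404
translate([0, 0, 404]) cube([304, 313, 36]);
cube([34, 34, 404]);
translate([270, 0, 0]) cube([34, 34, 404]);
translate([0, 279, 0]) cube([34, 34, 404]);
translate([270, 279, 0]) cube([34, 34, 404]);


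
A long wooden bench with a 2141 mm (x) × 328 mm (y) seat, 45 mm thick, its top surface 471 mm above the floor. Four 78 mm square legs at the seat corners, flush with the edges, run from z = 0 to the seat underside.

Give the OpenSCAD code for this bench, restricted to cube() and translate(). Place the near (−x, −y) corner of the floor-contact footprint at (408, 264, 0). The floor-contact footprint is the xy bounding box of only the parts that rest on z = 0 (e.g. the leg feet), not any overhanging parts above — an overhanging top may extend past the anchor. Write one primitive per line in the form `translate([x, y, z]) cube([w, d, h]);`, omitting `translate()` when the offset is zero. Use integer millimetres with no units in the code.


// leg_h = 471 − 45 = 426
translate([408, 264, 426]) cube([2141, 328, 45]);
translate([408, 264, 0]) cube([78, 78, 426]);
translate([408, 514, 0]) cube([78, 78, 426]);
translate([2471, 264, 0]) cube([78, 78, 426]);
translate([2471, 514, 0]) cube([78, 78, 426]);


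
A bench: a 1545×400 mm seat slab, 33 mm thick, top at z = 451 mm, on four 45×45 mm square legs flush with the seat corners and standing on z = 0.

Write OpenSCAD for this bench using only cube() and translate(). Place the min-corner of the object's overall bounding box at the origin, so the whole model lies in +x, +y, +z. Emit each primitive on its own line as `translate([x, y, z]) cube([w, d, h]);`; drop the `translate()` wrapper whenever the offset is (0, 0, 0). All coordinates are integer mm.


translate([0, 0, 418]) cube([1545, 400, 33]);
cube([45, 45, 418]);
translate([0, 355, 0]) cube([45, 45, 418]);
translate([1500, 0, 0]) cube([45, 45, 418]);
translate([1500, 355, 0]) cube([45, 45, 418]);


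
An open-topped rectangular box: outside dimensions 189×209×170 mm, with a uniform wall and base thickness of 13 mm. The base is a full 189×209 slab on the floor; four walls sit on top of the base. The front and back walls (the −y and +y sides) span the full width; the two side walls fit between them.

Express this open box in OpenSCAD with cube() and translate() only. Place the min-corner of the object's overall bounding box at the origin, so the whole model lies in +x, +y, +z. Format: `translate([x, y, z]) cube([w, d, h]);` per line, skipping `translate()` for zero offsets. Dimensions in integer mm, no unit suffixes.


cube([189, 209, 13]);
translate([0, 0, 13]) cube([189, 13, 157]);
translate([0, 196, 13]) cube([189, 13, 157]);
translate([0, 13, 13]) cube([13, 183, 157]);
translate([176, 13, 13]) cube([13, 183, 157]);


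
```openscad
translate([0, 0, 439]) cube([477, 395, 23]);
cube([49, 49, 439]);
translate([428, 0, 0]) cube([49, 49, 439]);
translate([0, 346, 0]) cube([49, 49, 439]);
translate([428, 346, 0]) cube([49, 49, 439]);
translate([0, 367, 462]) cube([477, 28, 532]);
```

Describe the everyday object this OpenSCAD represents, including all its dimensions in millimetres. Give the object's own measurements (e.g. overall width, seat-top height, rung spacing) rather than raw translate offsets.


A chair. The seat is a 477×395×23 mm slab with its top at z = 462 mm, on four 49×49 mm corner legs (flush with the seat edges, standing on z = 0). A flat backrest 28 mm thick, 532 mm tall, spans the full seat width and rises from the seat top along its +y edge, rear face flush with the rear of the seat.


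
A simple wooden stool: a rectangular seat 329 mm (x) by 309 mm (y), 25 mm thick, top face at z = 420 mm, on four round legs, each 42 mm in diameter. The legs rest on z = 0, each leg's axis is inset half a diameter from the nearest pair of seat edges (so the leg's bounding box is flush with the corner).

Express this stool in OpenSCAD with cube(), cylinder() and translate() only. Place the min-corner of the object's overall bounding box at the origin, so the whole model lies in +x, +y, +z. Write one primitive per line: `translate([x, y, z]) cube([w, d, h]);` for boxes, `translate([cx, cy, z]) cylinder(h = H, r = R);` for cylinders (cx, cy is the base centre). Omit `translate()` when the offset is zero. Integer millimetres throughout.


translate([0, 0, 395]) cube([329, 309, 25]);
translate([21, 21, 0]) cylinder(h = 395, r = 21);
translate([308, 21, 0]) cylinder(h = 395, r = 21);
translate([21, 288, 0]) cylinder(h = 395, r = 21);
translate([308, 288, 0]) cylinder(h = 395, r = 21);


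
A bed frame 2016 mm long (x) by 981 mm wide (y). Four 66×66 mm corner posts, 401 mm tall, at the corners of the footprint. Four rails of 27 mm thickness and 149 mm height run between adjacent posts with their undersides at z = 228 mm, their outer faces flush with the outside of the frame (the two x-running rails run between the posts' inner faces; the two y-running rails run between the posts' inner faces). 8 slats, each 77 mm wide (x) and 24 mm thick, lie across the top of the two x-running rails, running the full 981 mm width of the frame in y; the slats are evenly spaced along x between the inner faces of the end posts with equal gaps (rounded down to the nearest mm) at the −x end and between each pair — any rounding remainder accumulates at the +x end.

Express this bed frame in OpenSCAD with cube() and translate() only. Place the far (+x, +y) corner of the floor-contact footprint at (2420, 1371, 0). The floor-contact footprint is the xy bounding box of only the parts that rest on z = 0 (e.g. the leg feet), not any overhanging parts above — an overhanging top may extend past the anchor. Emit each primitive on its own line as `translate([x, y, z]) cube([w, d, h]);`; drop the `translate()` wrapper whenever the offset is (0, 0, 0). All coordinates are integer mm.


// slat z = rail_z + rail_h = 228 + 149 = 377
// slat gap = ⌊(1884 − 8·77) / 9⌋ = 140
translate([404, 390, 0]) cube([66, 66, 401]);
translate([404, 1305, 0]) cube([66, 66, 401]);
translate([2354, 390, 0]) cube([66, 66, 401]);
translate([2354, 1305, 0]) cube([66, 66, 401]);
translate([470, 390, 228]) cube([1884, 27, 149]);
translate([470, 1344, 228]) cube([1884, 27, 149]);
translate([404, 456, 228]) cube([27, 849, 149]);
translate([2393, 456, 228]) cube([27, 849, 149]);
translate([610, 390, 377]) cube([77, 981, 24]);
translate([827, 390, 377]) cube([77, 981, 24]);
translate([1044, 390, 377]) cube([77, 981, 24]);
translate([1261, 390, 377]) cube([77, 981, 24]);
translate([1478, 390, 377]) cube([77, 981, 24]);
translate([1695, 390, 377]) cube([77, 981, 24]);
translate([1912, 390, 377]) cube([77, 981, 24]);
translate([2129, 390, 377]) cube([77, 981, 24]);


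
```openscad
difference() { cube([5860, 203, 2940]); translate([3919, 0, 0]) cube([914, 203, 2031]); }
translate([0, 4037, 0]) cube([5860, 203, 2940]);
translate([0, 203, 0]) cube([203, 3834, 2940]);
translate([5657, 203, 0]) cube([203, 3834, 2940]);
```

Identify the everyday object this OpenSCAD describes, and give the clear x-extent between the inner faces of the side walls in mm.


A single room. The interior width is 5454 mm.

Four walls enclosing a rectangle with a door in the front wall — a room. Outside width 5860 minus two 203 mm walls gives 5454 mm.


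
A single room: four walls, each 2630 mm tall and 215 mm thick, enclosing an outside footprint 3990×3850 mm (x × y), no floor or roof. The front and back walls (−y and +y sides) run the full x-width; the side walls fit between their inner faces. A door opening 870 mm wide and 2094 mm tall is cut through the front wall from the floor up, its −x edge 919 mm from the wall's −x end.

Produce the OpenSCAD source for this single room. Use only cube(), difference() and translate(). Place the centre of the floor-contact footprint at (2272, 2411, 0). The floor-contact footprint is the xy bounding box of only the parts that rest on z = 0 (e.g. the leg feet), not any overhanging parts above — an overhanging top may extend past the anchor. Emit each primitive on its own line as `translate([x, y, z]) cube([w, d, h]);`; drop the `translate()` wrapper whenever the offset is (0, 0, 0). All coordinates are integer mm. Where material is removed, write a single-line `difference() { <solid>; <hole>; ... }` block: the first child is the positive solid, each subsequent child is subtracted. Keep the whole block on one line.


difference() { translate([277, 486, 0]) cube([3990, 215, 2630]); translate([1196, 486, 0]) cube([870, 215, 2094]); }
translate([277, 4121, 0]) cube([3990, 215, 2630]);
translate([277, 701, 0]) cube([215, 3420, 2630]);
translate([4052, 701, 0]) cube([215, 3420, 2630]);


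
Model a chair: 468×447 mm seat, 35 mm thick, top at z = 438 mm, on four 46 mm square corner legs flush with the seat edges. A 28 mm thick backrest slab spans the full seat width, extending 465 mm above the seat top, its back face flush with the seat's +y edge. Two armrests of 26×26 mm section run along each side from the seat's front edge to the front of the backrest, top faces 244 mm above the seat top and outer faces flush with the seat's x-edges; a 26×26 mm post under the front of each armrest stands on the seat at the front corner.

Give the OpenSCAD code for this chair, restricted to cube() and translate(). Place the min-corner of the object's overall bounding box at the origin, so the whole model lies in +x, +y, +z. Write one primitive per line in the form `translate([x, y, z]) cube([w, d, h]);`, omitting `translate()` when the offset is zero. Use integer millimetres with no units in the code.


translate([0, 0, 403]) cube([468, 447, 35]);
cube([46, 46, 403]);
translate([422, 0, 0]) cube([46, 46, 403]);
translate([0, 401, 0]) cube([46, 46, 403]);
translate([422, 401, 0]) cube([46, 46, 403]);
translate([0, 419, 438]) cube([468, 28, 465]);
translate([0, 0, 656]) cube([26, 419, 26]);
translate([442, 0, 656]) cube([26, 419, 26]);
translate([0, 0, 438]) cube([26, 26, 218]);
translate([442, 0, 438]) cube([26, 26, 218]);


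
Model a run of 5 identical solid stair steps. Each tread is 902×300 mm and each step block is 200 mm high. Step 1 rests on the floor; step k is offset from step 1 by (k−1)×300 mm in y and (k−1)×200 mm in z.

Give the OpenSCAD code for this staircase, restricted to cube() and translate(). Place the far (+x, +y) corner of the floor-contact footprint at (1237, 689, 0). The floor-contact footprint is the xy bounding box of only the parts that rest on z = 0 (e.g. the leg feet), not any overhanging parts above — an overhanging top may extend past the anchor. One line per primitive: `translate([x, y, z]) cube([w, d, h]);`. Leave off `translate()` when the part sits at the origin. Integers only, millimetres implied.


translate([335, 389, 0]) cube([902, 300, 200]);
translate([335, 689, 200]) cube([902, 300, 200]);
translate([335, 989, 400]) cube([902, 300, 200]);
translate([335, 1289, 600]) cube([902, 300, 200]);
translate([335, 1589, 800]) cube([902, 300, 200]);


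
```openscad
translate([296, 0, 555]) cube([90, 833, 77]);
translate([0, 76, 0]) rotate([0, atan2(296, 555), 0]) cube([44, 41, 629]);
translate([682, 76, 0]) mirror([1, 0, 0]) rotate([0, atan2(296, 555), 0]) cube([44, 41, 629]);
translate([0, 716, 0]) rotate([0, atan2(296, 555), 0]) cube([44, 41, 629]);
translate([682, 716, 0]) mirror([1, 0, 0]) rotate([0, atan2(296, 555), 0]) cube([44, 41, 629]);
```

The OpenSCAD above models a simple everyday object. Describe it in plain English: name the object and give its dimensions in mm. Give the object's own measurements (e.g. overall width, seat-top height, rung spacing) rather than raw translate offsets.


A sawhorse. A 90×833×77 mm beam (x, y, z) sits on two A-frame leg pairs. Each pair is two raked legs of 44×41 mm section (41 mm along y) splaying symmetrically in x. Each leg rises 555 mm vertically over 296 mm of horizontal reach and is 629 mm long along its own axis. Every leg's outer bottom edge rests on the floor and its outer top edge meets a bottom edge of the beam — the left legs (tilting toward +x) meet the beam's −x bottom edge, the right legs (their mirror images, tilting toward −x) meet its +x bottom edge — so the leg tops tuck under the beam, the beam's underside is 555 mm above the floor, and the feet are 682 mm apart outside-to-outside with the beam centred between them. The two leg pairs are set in 76 mm from either end of the beam.


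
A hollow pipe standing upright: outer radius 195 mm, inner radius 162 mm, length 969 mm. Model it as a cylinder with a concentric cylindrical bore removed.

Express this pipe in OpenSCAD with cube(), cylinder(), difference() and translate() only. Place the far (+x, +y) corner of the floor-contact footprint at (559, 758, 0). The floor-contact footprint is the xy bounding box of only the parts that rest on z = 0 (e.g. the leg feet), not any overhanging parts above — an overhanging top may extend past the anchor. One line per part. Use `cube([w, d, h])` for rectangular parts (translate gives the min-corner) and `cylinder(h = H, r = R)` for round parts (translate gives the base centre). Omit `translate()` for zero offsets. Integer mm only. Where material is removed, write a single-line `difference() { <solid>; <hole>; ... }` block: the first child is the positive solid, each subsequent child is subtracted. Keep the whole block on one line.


difference() { translate([364, 563, 0]) cylinder(h = 969, r = 195); translate([364, 563, 0]) cylinder(h = 969, r = 162); }


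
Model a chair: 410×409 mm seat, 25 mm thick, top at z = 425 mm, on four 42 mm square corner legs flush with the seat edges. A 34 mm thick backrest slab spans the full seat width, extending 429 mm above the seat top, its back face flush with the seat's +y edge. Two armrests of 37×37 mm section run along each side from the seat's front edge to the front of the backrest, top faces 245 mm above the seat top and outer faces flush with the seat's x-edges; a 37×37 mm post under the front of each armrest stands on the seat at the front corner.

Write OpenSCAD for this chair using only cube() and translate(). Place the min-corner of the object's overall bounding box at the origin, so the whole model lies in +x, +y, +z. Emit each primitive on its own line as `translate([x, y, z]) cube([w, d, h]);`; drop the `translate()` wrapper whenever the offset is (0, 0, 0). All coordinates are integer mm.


translate([0, 0, 400]) cube([410, 409, 25]);
cube([42, 42, 400]);
translate([368, 0, 0]) cube([42, 42, 400]);
translate([0, 367, 0]) cube([42, 42, 400]);
translate([368, 367, 0]) cube([42, 42, 400]);
translate([0, 375, 425]) cube([410, 34, 429]);
translate([0, 0, 633]) cube([37, 375, 37]);
translate([373, 0, 633]) cube([37, 375, 37]);
translate([0, 0, 425]) cube([37, 37, 208]);
translate([373, 0, 425]) cube([37, 37, 208]);


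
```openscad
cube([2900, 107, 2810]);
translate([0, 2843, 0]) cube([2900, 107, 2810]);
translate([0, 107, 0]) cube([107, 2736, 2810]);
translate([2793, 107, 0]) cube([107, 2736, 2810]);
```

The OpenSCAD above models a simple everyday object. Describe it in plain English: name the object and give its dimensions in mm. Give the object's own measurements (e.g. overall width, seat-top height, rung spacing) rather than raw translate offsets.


The wall frame of a small rectangular building: four walls, each 2810 mm tall and 107 mm thick, enclosing a footprint 2900 mm (x) by 2950 mm (y) outside-to-outside, with no floor or roof. The front and back walls (the −y and +y sides) span the full width; the two side walls fit between them.


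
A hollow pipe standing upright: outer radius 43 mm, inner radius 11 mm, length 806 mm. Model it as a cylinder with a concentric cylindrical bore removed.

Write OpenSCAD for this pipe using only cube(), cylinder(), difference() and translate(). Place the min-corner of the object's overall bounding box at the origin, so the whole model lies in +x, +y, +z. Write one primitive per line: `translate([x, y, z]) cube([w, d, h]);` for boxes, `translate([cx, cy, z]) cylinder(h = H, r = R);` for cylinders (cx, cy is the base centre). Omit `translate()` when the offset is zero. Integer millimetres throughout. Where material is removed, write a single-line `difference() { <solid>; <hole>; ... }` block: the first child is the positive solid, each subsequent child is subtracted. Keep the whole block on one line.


difference() { translate([43, 43, 0]) cylinder(h = 806, r = 43); translate([43, 43, 0]) cylinder(h = 806, r = 11); }


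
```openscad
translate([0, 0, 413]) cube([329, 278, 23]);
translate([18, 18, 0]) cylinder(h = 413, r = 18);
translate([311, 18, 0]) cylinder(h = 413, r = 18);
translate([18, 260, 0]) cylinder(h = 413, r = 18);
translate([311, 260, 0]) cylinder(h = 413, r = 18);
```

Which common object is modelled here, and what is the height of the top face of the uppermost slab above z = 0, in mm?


A stool. The seat height is 436 mm.

A 329×278×23 slab at z = 413 on four corner cylinders — a stool. The seat top is 413 + 23 = 436 mm.


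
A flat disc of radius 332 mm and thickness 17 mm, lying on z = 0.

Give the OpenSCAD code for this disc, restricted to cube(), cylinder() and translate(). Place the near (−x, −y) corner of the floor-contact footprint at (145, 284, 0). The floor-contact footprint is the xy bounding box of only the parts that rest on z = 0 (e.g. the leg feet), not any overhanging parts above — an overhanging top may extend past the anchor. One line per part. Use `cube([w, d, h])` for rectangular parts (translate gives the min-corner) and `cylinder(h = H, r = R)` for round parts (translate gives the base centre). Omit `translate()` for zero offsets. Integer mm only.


translate([477, 616, 0]) cylinder(h = 17, r = 332);


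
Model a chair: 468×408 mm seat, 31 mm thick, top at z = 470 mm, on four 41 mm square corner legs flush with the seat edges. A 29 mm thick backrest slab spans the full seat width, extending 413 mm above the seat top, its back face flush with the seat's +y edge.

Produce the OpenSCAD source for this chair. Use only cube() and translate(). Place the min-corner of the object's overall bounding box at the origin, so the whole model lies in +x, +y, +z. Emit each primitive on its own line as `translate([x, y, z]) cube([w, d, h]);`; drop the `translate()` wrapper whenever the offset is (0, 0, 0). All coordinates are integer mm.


translate([0, 0, 439]) cube([468, 408, 31]);
cube([41, 41, 439]);
translate([427, 0, 0]) cube([41, 41, 439]);
translate([0, 367, 0]) cube([41, 41, 439]);
translate([427, 367, 0]) cube([41, 41, 439]);
translate([0, 379, 470]) cube([468, 29, 413]);


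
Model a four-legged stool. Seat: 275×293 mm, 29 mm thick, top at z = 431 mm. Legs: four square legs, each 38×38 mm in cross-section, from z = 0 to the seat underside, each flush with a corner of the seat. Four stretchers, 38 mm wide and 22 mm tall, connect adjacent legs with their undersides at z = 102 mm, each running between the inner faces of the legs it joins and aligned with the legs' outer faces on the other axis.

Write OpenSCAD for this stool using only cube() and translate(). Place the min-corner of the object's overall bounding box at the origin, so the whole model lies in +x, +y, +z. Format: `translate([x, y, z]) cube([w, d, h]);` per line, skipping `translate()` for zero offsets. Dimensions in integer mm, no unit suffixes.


translate([0, 0, 402]) cube([275, 293, 29]);
cube([38, 38, 402]);
translate([237, 0, 0]) cube([38, 38, 402]);
translate([0, 255, 0]) cube([38, 38, 402]);
translate([237, 255, 0]) cube([38, 38, 402]);
translate([38, 0, 102]) cube([199, 38, 22]);
translate([38, 255, 102]) cube([199, 38, 22]);
translate([0, 38, 102]) cube([38, 217, 22]);
translate([237, 38, 102]) cube([38, 217, 22]);


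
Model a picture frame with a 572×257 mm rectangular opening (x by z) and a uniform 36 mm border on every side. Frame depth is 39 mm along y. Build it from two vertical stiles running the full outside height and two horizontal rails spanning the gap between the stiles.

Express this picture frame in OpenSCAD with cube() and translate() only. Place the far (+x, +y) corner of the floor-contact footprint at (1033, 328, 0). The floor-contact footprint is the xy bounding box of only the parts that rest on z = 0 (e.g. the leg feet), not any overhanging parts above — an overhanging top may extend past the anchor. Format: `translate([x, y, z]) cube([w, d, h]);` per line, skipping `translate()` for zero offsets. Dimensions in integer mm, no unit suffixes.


translate([389, 289, 0]) cube([36, 39, 329]);
translate([997, 289, 0]) cube([36, 39, 329]);
translate([425, 289, 0]) cube([572, 39, 36]);
translate([425, 289, 293]) cube([572, 39, 36]);


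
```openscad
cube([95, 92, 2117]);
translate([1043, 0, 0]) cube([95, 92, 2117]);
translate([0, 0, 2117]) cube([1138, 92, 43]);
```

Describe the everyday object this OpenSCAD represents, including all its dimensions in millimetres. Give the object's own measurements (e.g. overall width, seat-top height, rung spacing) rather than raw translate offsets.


A door frame. The clear opening is 948 mm wide and 2117 mm high. Two 95 mm wide jambs, 92 mm deep, stand either side of the opening from the floor to the top of the opening. A 43 mm thick head sits across the top of both jambs, spanning the full outside width of the frame.


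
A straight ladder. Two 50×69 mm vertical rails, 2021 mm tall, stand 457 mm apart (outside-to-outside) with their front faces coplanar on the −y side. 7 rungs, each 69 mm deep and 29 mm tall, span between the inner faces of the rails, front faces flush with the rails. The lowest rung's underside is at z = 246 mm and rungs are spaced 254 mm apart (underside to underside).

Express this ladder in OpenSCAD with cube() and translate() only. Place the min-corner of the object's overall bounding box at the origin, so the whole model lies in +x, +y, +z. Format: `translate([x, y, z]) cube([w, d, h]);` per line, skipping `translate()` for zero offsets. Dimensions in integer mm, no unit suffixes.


cube([50, 69, 2021]);
translate([407, 0, 0]) cube([50, 69, 2021]);
translate([50, 0, 246]) cube([357, 69, 29]);
translate([50, 0, 500]) cube([357, 69, 29]);
translate([50, 0, 754]) cube([357, 69, 29]);
translate([50, 0, 1008]) cube([357, 69, 29]);
translate([50, 0, 1262]) cube([357, 69, 29]);
translate([50, 0, 1516]) cube([357, 69, 29]);
translate([50, 0, 1770]) cube([357, 69, 29]);


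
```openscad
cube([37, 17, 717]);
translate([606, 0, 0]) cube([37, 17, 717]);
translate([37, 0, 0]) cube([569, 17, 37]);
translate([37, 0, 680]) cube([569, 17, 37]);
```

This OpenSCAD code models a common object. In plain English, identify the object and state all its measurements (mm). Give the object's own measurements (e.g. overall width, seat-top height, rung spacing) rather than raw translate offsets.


A rectangular picture frame lying in the x–z plane (depth along y). The opening is 569 mm wide (x) by 643 mm tall (z), surrounded by a border 37 mm wide on all four sides. The frame is 17 mm deep and is made of two full-height vertical stiles with two horizontal rails fitted between them.


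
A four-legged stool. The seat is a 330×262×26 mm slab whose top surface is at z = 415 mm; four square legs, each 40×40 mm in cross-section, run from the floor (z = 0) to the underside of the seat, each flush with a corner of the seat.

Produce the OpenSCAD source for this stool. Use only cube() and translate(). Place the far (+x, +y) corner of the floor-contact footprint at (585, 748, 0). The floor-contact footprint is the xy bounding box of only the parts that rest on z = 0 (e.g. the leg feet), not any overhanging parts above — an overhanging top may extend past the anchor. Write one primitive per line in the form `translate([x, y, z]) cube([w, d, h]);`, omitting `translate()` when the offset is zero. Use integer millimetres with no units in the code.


// leg_h = 415 - 26 = 389
translate([255, 486, 389]) cube([330, 262, 26]);
translate([255, 486, 0]) cube([40, 40, 389]);
translate([545, 486, 0]) cube([40, 40, 389]);
translate([255, 708, 0]) cube([40, 40, 389]);
translate([545, 708, 0]) cube([40, 40, 389]);


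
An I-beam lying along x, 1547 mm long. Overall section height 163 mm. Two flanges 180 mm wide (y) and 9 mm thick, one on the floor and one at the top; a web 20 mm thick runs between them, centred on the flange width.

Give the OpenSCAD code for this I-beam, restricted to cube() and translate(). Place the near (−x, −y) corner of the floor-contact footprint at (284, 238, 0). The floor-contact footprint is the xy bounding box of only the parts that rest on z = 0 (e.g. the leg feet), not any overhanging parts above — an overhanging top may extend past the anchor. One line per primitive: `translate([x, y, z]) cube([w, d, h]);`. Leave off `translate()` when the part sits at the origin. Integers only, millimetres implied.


translate([284, 238, 0]) cube([1547, 180, 9]);
translate([284, 318, 9]) cube([1547, 20, 145]);
translate([284, 238, 154]) cube([1547, 180, 9]);


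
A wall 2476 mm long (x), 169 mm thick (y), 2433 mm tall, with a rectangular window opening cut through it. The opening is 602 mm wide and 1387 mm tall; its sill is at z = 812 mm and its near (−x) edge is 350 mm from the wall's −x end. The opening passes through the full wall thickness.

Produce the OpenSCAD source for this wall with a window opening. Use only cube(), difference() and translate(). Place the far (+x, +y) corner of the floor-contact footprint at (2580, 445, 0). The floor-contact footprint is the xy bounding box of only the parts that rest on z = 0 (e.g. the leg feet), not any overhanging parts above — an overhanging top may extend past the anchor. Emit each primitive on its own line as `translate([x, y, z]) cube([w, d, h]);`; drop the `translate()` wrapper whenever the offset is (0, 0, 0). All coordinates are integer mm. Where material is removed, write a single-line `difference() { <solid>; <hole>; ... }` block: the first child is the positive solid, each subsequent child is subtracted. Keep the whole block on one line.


difference() { translate([104, 276, 0]) cube([2476, 169, 2433]); translate([454, 276, 812]) cube([602, 169, 1387]); }


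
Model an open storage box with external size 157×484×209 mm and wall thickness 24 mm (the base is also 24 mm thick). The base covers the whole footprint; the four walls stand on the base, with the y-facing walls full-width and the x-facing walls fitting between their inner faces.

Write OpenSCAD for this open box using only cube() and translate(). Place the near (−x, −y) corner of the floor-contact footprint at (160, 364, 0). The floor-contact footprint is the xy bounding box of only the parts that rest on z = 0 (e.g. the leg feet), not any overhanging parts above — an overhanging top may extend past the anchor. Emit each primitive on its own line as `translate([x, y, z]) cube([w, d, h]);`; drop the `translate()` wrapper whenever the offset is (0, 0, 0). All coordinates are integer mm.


translate([160, 364, 0]) cube([157, 484, 24]);
translate([160, 364, 24]) cube([157, 24, 185]);
translate([160, 824, 24]) cube([157, 24, 185]);
translate([160, 388, 24]) cube([24, 436, 185]);
translate([293, 388, 24]) cube([24, 436, 185]);


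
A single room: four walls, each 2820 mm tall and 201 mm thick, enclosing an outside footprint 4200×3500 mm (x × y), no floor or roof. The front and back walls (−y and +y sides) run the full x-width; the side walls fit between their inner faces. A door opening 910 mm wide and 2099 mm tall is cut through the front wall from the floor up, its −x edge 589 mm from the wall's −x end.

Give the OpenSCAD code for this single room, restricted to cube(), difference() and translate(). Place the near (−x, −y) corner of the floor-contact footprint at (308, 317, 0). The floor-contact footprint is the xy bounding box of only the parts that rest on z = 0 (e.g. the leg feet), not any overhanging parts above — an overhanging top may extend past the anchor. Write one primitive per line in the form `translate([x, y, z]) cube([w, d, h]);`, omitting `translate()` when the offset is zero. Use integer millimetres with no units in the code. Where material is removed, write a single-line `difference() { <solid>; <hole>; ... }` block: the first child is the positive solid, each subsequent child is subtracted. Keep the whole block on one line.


difference() { translate([308, 317, 0]) cube([4200, 201, 2820]); translate([897, 317, 0]) cube([910, 201, 2099]); }
translate([308, 3616, 0]) cube([4200, 201, 2820]);
translate([308, 518, 0]) cube([201, 3098, 2820]);
translate([4307, 518, 0]) cube([201, 3098, 2820]);


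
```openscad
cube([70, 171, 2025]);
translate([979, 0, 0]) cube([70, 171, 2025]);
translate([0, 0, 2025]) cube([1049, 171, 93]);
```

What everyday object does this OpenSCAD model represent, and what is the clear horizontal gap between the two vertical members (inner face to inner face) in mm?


A door frame. The clear opening width is 909 mm.

Two 2025 mm tall posts with a header on top — a door frame. The left jamb is 70 mm wide at x = 0; the right jamb starts at x = 979. The clear opening is 979 − 70 = 909 mm.


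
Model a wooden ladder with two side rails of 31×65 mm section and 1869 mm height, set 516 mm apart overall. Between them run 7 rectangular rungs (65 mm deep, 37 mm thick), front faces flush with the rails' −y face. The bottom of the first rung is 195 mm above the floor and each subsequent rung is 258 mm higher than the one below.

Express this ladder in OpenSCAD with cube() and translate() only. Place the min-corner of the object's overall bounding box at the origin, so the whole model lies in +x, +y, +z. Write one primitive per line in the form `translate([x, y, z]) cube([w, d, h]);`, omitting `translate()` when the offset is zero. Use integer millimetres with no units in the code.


// rung span = 516 - 2*31 = 454
// rung[k] z = 195 + k*258
cube([31, 65, 1869]);
translate([485, 0, 0]) cube([31, 65, 1869]);
translate([31, 0, 195]) cube([454, 65, 37]);
translate([31, 0, 453]) cube([454, 65, 37]);
translate([31, 0, 711]) cube([454, 65, 37]);
translate([31, 0, 969]) cube([454, 65, 37]);
translate([31, 0, 1227]) cube([454, 65, 37]);
translate([31, 0, 1485]) cube([454, 65, 37]);
translate([31, 0, 1743]) cube([454, 65, 37]);


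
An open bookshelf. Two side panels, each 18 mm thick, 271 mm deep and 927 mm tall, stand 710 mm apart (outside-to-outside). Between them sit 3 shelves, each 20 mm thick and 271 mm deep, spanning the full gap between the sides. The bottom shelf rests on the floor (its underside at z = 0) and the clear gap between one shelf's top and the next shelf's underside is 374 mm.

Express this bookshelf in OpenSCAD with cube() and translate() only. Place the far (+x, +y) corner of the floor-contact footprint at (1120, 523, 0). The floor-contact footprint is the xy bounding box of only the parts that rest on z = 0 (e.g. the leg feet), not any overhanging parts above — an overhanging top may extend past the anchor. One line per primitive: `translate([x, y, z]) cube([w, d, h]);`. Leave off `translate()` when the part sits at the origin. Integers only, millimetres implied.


translate([410, 252, 0]) cube([18, 271, 927]);
translate([1102, 252, 0]) cube([18, 271, 927]);
translate([428, 252, 0]) cube([674, 271, 20]);
translate([428, 252, 394]) cube([674, 271, 20]);
translate([428, 252, 788]) cube([674, 271, 20]);


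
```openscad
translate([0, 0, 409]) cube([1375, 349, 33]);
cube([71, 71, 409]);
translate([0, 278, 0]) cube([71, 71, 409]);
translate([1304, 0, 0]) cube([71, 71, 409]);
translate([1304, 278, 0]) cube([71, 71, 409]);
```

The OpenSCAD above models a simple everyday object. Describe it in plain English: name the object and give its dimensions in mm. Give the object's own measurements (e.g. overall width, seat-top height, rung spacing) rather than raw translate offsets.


A bench: a 1375×349 mm seat slab, 33 mm thick, top at z = 442 mm, on four 71×71 mm square legs flush with the seat corners and standing on z = 0.
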